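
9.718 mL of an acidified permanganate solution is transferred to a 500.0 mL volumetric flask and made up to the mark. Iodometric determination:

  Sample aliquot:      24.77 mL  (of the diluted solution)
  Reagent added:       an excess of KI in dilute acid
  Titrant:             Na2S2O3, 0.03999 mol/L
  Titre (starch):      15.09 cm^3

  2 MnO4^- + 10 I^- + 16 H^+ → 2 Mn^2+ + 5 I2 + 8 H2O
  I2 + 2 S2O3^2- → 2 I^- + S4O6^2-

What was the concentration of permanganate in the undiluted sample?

0.2507 mol/L

n(S2O3^2-) = 0.01509 × 0.03999 = 6.034 × 10^-4 mol
n(I2) = n(S2O3^2-)/2 = 3.017 × 10^-4 mol
From the 2:5 ratio, n(MnO4^-) in the aliquot = 2/5 × 3.017 × 10^-4 = 1.207 × 10^-4 mol
[MnO4^-]_dilute = 1.207 × 10^-4 / 0.02477 = 0.004872 mol/L
[MnO4^-]_original = 0.004872 × 500.0/9.718 = 0.2507 mol/L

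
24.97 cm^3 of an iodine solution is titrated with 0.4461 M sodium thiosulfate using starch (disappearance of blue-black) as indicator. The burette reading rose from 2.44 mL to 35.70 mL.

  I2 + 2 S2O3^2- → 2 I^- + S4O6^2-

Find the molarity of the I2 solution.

n(Na2S2O3) = 0.03326 L × 0.4461 mol/L = 0.01484 mol
From the 1:2 mole ratio, n(I2) = 1/2 × 0.01484 = 7.419 × 10^-3 mol
[I2] = 7.419 × 10^-3 mol / 0.02497 L = 0.2971 mol/L

0.2971 M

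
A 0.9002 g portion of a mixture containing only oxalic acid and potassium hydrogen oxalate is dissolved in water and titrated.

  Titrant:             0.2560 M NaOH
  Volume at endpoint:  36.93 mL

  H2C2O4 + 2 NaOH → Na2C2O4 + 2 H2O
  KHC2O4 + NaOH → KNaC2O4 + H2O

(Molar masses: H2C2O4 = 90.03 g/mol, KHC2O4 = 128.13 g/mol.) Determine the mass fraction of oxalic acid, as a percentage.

n(NaOH) = 0.03693 × 0.2560 = 9.454 × 10^-3 mol
Let x = n(H2C2O4), y = n(KHC2O4).
Titrant: 2x + 1y = 9.454 × 10^-3;  mass: 90.03x + 128.13y = 0.9002
Solving, x = 1.872 × 10^-3 mol, y = 5.710 × 10^-3 mol
mass of H2C2O4 = 1.872 × 10^-3 × 90.03 = 0.1685 g
% H2C2O4 = 0.1685 / 0.9002 × 100 = 18.72 %

18.72 %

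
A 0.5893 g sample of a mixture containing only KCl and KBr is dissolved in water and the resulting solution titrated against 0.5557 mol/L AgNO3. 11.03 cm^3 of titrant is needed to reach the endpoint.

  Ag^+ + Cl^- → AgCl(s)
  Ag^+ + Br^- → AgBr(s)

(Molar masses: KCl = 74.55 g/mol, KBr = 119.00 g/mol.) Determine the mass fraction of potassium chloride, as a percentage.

n(AgNO3) = 0.01103 × 0.5557 = 6.129 × 10^-3 mol
Let x = n(KCl), y = n(KBr).
Titrant: 1x + 1y = 6.129 × 10^-3;  mass: 74.55x + 119.00y = 0.5893
Solving, x = 3.152 × 10^-3 mol, y = 2.978 × 10^-3 mol
mass of KCl = 3.152 × 10^-3 × 74.55 = 0.2350 g
% KCl = 0.2350 / 0.5893 × 100 = 39.87 %

39.87 %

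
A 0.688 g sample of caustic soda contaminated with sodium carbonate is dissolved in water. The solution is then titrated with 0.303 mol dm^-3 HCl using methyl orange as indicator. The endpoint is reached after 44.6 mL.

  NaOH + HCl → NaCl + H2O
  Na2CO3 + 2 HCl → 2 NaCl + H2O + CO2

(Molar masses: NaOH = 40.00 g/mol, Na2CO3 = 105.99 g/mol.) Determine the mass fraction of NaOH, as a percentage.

12.6 %

n(HCl) = 0.0446 × 0.303 = 0.0135 mol
Let x = n(NaOH), y = n(Na2CO3).
Titrant: 1x + 2y = 0.0135;  mass: 40.00x + 105.99y = 0.688
Solving, x = 2.17 × 10^-3 mol, y = 5.67 × 10^-3 mol
mass of NaOH = 2.17 × 10^-3 × 40.00 = 0.0867 g
% NaOH = 0.0867 / 0.688 × 100 = 12.6 %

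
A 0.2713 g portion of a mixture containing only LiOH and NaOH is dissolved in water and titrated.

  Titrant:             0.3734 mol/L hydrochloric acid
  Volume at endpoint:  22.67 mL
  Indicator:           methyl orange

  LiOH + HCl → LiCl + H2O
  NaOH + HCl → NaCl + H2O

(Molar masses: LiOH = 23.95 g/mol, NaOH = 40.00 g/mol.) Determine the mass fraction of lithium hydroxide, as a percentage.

n(HCl) = 0.02267 × 0.3734 = 8.465 × 10^-3 mol
Let x = n(LiOH), y = n(NaOH).
Titrant: 1x + 1y = 8.465 × 10^-3;  mass: 23.95x + 40.00y = 0.2713
Solving, x = 4.193 × 10^-3 mol, y = 4.272 × 10^-3 mol
mass of LiOH = 4.193 × 10^-3 × 23.95 = 0.1004 g
% LiOH = 0.1004 / 0.2713 × 100 = 37.02 %

37.02 %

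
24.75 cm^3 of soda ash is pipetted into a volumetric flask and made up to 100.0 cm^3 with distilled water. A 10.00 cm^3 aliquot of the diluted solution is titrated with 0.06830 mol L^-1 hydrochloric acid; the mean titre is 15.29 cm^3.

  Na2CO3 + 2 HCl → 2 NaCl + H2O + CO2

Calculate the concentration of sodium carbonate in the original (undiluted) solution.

0.2110 mol/L

n(HCl) = 0.01529 × 0.06830 = 1.044 × 10^-3 mol
From the 1:2 ratio, n(Na2CO3) in the aliquot = 1/2 × 1.044 × 10^-3 = 5.222 × 10^-4 mol
[Na2CO3]_dilute = 5.222 × 10^-4 / 0.01000 = 0.05222 mol/L
Dilution factor = 100.0 / 24.75 = 4.040
[Na2CO3]_stock = 0.05222 × 4.040 = 0.2110 mol/L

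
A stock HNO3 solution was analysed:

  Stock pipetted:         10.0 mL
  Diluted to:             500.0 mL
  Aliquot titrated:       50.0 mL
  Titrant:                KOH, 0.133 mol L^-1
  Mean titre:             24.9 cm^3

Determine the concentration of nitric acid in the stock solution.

3.31 mol/L

HNO3 + KOH → KNO3 + H2O
n(KOH) = 0.0249 × 0.133 = 3.31 × 10^-3 mol
n(HNO3) in the aliquot = 3.31 × 10^-3 mol (1:1 ratio)
[HNO3]_dilute = 3.31 × 10^-3 / 0.0500 = 0.0662 mol/L
Dilution factor = 500.0 / 10.0 = 50.00
[HNO3]_stock = 0.0662 × 50.00 = 3.31 mol/L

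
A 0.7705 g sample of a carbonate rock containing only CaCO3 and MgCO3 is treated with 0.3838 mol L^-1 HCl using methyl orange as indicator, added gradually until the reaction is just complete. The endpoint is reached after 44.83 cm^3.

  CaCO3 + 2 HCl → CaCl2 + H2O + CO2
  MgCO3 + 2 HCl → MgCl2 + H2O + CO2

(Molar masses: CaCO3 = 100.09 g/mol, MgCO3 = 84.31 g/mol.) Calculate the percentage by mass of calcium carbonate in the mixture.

n(HCl) = 0.04483 × 0.3838 = 0.01721 mol
Let x = n(CaCO3), y = n(MgCO3).
Titrant: 2x + 2y = 0.01721;  mass: 100.09x + 84.31y = 0.7705
Solving, x = 2.864 × 10^-3 mol, y = 5.739 × 10^-3 mol
mass of CaCO3 = 2.864 × 10^-3 × 100.09 = 0.2866 g
% CaCO3 = 0.2866 / 0.7705 × 100 = 37.20 %

37.20 %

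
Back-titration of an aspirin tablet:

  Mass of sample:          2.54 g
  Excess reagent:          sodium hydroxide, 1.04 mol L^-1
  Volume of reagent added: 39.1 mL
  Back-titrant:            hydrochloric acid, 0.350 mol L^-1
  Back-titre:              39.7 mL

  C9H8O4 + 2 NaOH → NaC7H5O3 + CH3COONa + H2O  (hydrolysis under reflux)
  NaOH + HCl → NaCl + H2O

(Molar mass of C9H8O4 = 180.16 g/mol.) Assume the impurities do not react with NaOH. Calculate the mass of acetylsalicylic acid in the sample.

n(NaOH) added = 0.0391 × 1.04 = 0.0407 mol
n(HCl) used in back-titration = 0.0397 × 0.350 = 0.0139 mol
n(NaOH) left over = 0.0139 mol (1:1 ratio)
n(NaOH) consumed by analyte = 0.0407 − 0.0139 = 0.0268 mol
From the 1:2 ratio, n(C9H8O4) = 1/2 × 0.0268 = 0.0134 mol
mass of C9H8O4 = 0.0134 × 180.16 = 2.41 g

2.41 g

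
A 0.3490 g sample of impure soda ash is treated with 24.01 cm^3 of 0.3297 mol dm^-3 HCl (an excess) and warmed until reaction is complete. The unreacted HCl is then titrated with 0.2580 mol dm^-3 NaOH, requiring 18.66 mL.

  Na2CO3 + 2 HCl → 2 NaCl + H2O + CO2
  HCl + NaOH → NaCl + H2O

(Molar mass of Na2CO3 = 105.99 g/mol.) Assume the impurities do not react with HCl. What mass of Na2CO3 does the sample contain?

0.1644 g

n(HCl) added = 0.02401 × 0.3297 = 7.916 × 10^-3 mol
n(NaOH) used in back-titration = 0.01866 × 0.2580 = 4.814 × 10^-3 mol
n(HCl) left over = 4.814 × 10^-3 mol (1:1 ratio)
n(HCl) consumed by analyte = 7.916 × 10^-3 − 4.814 × 10^-3 = 3.102 × 10^-3 mol
From the 1:2 ratio, n(Na2CO3) = 1/2 × 3.102 × 10^-3 = 1.551 × 10^-3 mol
mass of Na2CO3 = 1.551 × 10^-3 × 105.99 = 0.1644 g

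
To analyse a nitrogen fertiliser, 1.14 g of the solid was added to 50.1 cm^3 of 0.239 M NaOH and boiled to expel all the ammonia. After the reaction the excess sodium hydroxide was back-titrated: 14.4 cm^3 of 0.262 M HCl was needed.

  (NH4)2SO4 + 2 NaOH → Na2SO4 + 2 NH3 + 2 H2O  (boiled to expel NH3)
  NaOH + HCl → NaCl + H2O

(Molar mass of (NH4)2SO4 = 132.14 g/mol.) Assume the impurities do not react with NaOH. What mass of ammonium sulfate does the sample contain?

0.542 g

n(NaOH) added = 0.0501 × 0.239 = 0.0120 mol
n(HCl) used in back-titration = 0.0144 × 0.262 = 3.77 × 10^-3 mol
n(NaOH) left over = 3.77 × 10^-3 mol (1:1 ratio)
n(NaOH) consumed by analyte = 0.0120 − 3.77 × 10^-3 = 8.20 × 10^-3 mol
From the 1:2 ratio, n((NH4)2SO4) = 1/2 × 8.20 × 10^-3 = 4.10 × 10^-3 mol
mass of (NH4)2SO4 = 4.10 × 10^-3 × 132.14 = 0.542 g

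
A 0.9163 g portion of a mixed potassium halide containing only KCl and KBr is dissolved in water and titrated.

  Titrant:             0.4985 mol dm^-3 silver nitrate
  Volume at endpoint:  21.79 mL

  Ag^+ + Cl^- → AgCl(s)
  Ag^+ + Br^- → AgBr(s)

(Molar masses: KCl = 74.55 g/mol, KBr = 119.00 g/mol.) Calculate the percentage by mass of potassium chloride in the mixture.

68.88 %

n(AgNO3) = 0.02179 × 0.4985 = 0.01086 mol
Let x = n(KCl), y = n(KBr).
Titrant: 1x + 1y = 0.01086;  mass: 74.55x + 119.00y = 0.9163
Solving, x = 8.466 × 10^-3 mol, y = 2.396 × 10^-3 mol
mass of KCl = 8.466 × 10^-3 × 74.55 = 0.6311 g
% KCl = 0.6311 / 0.9163 × 100 = 68.88 %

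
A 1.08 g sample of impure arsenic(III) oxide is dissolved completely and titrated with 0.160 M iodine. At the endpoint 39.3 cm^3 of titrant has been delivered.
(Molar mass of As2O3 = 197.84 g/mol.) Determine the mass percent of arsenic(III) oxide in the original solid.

As2O3 + 2 I2 + 2 H2O → As2O5 + 4 HI
n(I2) = 0.0393 L × 0.160 mol/L = 6.29 × 10^-3 mol
From the 1:2 ratio, n(As2O3) = 1/2 × 6.29 × 10^-3 = 3.14 × 10^-3 mol
mass of As2O3 = 3.14 × 10^-3 × 197.84 g/mol = 0.622 g
% As2O3 = 0.622 / 1.08 × 100 = 57.6 %

57.6 %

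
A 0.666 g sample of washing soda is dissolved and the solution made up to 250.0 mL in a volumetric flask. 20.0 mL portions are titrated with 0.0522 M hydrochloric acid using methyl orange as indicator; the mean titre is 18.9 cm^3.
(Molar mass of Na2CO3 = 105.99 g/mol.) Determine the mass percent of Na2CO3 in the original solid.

98.1 %

Na2CO3 + 2 HCl → 2 NaCl + H2O + CO2
n(HCl) per titration = 0.0189 × 0.0522 = 9.87 × 10^-4 mol
From the 1:2 ratio, n(Na2CO3) in each aliquot = 1/2 × 9.87 × 10^-4 = 4.93 × 10^-4 mol
n(Na2CO3) in the whole flask = 4.93 × 10^-4 × 250.0/20.0 = 6.17 × 10^-3 mol
mass of Na2CO3 = 6.17 × 10^-3 × 105.99 = 0.654 g
% Na2CO3 = 0.654 / 0.666 × 100 = 98.1 %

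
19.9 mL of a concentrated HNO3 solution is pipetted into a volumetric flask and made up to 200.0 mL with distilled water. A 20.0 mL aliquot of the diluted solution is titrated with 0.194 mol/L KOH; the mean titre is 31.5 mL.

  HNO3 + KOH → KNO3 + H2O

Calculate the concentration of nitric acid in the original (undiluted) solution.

3.07 mol/L

n(KOH) = 0.0315 × 0.194 = 6.11 × 10^-3 mol
n(HNO3) in the aliquot = 6.11 × 10^-3 mol (1:1 ratio)
[HNO3]_dilute = 6.11 × 10^-3 / 0.0200 = 0.306 mol/L
Dilution factor = 200.0 / 19.9 = 10.05
[HNO3]_stock = 0.306 × 10.05 = 3.07 mol/L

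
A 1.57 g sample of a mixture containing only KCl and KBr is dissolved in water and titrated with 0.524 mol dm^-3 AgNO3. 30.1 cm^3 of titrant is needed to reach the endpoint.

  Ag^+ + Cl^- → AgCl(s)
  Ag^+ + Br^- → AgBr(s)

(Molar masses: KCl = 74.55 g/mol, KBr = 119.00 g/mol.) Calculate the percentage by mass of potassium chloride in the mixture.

n(AgNO3) = 0.0301 × 0.524 = 0.0158 mol
Let x = n(KCl), y = n(KBr).
Titrant: 1x + 1y = 0.0158;  mass: 74.55x + 119.00y = 1.57
Solving, x = 6.90 × 10^-3 mol, y = 8.87 × 10^-3 mol
mass of KCl = 6.90 × 10^-3 × 74.55 = 0.515 g
% KCl = 0.515 / 1.57 × 100 = 32.8 %

32.8 %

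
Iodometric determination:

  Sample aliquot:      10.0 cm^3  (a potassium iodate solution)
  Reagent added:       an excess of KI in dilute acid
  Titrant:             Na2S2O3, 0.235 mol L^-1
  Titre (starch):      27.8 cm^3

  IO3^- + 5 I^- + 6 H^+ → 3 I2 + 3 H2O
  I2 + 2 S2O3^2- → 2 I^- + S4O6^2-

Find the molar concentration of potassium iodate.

0.109 mol/L

n(S2O3^2-) = 0.0278 × 0.235 = 6.53 × 10^-3 mol
n(I2) = n(S2O3^2-)/2 = 3.27 × 10^-3 mol
From the 1:3 ratio, n(IO3^-) in the aliquot = 1/3 × 3.27 × 10^-3 = 1.09 × 10^-3 mol
[IO3^-] = 1.09 × 10^-3 / 0.0100 = 0.109 mol/L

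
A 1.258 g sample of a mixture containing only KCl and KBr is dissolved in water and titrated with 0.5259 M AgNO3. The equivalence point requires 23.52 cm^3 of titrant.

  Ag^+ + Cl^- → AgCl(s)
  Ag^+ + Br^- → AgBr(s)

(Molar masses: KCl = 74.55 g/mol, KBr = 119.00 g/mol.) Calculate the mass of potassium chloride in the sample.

0.3588 g

n(AgNO3) = 0.02352 × 0.5259 = 0.01237 mol
Let x = n(KCl), y = n(KBr).
Titrant: 1x + 1y = 0.01237;  mass: 74.55x + 119.00y = 1.258
Solving, x = 4.813 × 10^-3 mol, y = 7.556 × 10^-3 mol
mass of KCl = 4.813 × 10^-3 × 74.55 = 0.3588 g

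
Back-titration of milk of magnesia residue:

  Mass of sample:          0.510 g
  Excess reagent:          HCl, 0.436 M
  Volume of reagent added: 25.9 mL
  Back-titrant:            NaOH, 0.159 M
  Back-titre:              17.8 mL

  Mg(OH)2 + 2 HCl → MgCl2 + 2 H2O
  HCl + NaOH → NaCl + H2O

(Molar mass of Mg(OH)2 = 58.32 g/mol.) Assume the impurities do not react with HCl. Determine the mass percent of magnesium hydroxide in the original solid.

n(HCl) added = 0.0259 × 0.436 = 0.0113 mol
n(NaOH) used in back-titration = 0.0178 × 0.159 = 2.83 × 10^-3 mol
n(HCl) left over = 2.83 × 10^-3 mol (1:1 ratio)
n(HCl) consumed by analyte = 0.0113 − 2.83 × 10^-3 = 8.46 × 10^-3 mol
From the 1:2 ratio, n(Mg(OH)2) = 1/2 × 8.46 × 10^-3 = 4.23 × 10^-3 mol
mass of Mg(OH)2 = 4.23 × 10^-3 × 58.32 = 0.247 g
% Mg(OH)2 = 0.247 / 0.510 × 100 = 48.4 %

48.4 %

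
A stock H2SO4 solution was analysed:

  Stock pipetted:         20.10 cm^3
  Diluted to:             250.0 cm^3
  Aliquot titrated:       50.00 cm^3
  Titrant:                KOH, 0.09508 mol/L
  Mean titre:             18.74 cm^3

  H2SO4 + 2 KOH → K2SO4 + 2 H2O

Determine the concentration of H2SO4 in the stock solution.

0.2216 mol/L

n(KOH) = 0.01874 × 0.09508 = 1.782 × 10^-3 mol
From the 1:2 ratio, n(H2SO4) in the aliquot = 1/2 × 1.782 × 10^-3 = 8.909 × 10^-4 mol
[H2SO4]_dilute = 8.909 × 10^-4 / 0.05000 = 0.01782 mol/L
Dilution factor = 250.0 / 20.10 = 12.44
[H2SO4]_stock = 0.01782 × 12.44 = 0.2216 mol/L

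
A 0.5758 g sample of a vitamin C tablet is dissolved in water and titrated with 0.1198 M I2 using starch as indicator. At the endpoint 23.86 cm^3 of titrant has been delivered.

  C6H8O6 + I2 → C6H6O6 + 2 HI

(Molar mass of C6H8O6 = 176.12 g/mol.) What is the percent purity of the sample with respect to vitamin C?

n(I2) = 0.02386 L × 0.1198 mol/L = 2.858 × 10^-3 mol
n(C6H8O6) = 2.858 × 10^-3 mol (1:1 ratio)
mass of C6H8O6 = 2.858 × 10^-3 × 176.12 g/mol = 0.5034 g
% C6H8O6 = 0.5034 / 0.5758 × 100 = 87.43 %

87.43 %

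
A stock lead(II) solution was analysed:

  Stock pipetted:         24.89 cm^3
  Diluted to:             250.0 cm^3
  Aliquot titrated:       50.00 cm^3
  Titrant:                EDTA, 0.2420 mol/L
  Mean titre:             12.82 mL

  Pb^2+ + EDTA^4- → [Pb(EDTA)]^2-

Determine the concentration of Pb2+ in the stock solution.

n(EDTA) = 0.01282 × 0.2420 = 3.102 × 10^-3 mol
n(Pb2+) in the aliquot = 3.102 × 10^-3 mol (1:1 ratio)
[Pb2+]_dilute = 3.102 × 10^-3 / 0.05000 = 0.06205 mol/L
Dilution factor = 250.0 / 24.89 = 10.04
[Pb2+]_stock = 0.06205 × 10.04 = 0.6232 mol/L

0.6232 mol/L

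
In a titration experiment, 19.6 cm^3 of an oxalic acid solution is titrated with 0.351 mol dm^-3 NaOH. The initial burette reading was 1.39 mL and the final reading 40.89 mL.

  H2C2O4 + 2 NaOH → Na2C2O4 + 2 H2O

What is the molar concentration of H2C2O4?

n(NaOH) = 0.0395 L × 0.351 mol/L = 0.0139 mol
From the 1:2 mole ratio, n(H2C2O4) = 1/2 × 0.0139 = 6.93 × 10^-3 mol
[H2C2O4] = 6.93 × 10^-3 mol / 0.0196 L = 0.354 mol/L

0.354 mol/L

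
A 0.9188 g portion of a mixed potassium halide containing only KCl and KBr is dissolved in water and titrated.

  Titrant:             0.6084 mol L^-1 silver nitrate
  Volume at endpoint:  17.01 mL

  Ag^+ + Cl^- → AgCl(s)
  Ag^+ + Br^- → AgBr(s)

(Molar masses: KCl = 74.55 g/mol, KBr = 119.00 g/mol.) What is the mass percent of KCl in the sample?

n(AgNO3) = 0.01701 × 0.6084 = 0.01035 mol
Let x = n(KCl), y = n(KBr).
Titrant: 1x + 1y = 0.01035;  mass: 74.55x + 119.00y = 0.9188
Solving, x = 7.035 × 10^-3 mol, y = 3.314 × 10^-3 mol
mass of KCl = 7.035 × 10^-3 × 74.55 = 0.5245 g
% KCl = 0.5245 / 0.9188 × 100 = 57.08 %

57.08 %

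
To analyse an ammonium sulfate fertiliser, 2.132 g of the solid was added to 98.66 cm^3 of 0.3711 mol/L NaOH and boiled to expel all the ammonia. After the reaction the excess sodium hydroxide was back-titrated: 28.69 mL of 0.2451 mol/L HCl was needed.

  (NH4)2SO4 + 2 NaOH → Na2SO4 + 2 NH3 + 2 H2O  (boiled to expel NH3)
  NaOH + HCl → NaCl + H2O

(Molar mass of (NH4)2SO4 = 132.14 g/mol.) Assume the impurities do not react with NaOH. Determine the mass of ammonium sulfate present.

n(NaOH) added = 0.09866 × 0.3711 = 0.03661 mol
n(HCl) used in back-titration = 0.02869 × 0.2451 = 7.032 × 10^-3 mol
n(NaOH) left over = 7.032 × 10^-3 mol (1:1 ratio)
n(NaOH) consumed by analyte = 0.03661 − 7.032 × 10^-3 = 0.02958 mol
From the 1:2 ratio, n((NH4)2SO4) = 1/2 × 0.02958 = 0.01479 mol
mass of (NH4)2SO4 = 0.01479 × 132.14 = 1.954 g

1.954 g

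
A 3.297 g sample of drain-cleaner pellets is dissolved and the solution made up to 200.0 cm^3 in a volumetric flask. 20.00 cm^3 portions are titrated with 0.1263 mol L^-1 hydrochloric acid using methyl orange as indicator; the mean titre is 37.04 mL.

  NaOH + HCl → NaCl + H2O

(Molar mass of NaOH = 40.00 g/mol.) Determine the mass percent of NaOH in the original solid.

n(HCl) per titration = 0.03704 × 0.1263 = 4.678 × 10^-3 mol
n(NaOH) in each aliquot = 4.678 × 10^-3 mol (1:1 ratio)
n(NaOH) in the whole flask = 4.678 × 10^-3 × 200.0/20.00 = 0.04678 mol
mass of NaOH = 0.04678 × 40.00 = 1.871 g
% NaOH = 1.871 / 3.297 × 100 = 56.76 %

56.76 %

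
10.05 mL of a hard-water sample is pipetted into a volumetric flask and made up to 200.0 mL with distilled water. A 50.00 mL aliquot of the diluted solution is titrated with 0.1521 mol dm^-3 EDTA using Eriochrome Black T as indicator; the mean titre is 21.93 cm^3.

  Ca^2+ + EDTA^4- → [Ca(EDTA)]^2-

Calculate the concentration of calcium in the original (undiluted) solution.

1.328 mol/L

n(EDTA) = 0.02193 × 0.1521 = 3.336 × 10^-3 mol
n(Ca2+) in the aliquot = 3.336 × 10^-3 mol (1:1 ratio)
[Ca2+]_dilute = 3.336 × 10^-3 / 0.05000 = 0.06671 mol/L
Dilution factor = 200.0 / 10.05 = 19.90
[Ca2+]_stock = 0.06671 × 19.90 = 1.328 mol/L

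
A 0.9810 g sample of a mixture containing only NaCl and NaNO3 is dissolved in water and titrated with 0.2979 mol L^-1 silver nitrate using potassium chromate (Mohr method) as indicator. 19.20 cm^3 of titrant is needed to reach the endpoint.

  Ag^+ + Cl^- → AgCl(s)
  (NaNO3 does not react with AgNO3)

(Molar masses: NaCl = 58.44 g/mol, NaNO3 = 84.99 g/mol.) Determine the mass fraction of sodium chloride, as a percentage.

34.07 %

n(AgNO3) = 0.01920 × 0.2979 = 5.720 × 10^-3 mol
Let x = n(NaCl), y = n(NaNO3).
Titrant: 1x = 5.720 × 10^-3;  mass: 58.44x + 84.99y = 0.9810
Solving, x = 5.720 × 10^-3 mol, y = 7.610 × 10^-3 mol
mass of NaCl = 5.720 × 10^-3 × 58.44 = 0.3343 g
% NaCl = 0.3343 / 0.9810 × 100 = 34.07 %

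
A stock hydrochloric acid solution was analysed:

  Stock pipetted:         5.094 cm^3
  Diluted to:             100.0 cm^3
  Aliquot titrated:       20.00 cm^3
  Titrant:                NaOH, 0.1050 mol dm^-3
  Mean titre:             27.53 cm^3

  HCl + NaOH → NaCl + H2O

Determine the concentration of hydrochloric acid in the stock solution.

n(NaOH) = 0.02753 × 0.1050 = 2.891 × 10^-3 mol
n(HCl) in the aliquot = 2.891 × 10^-3 mol (1:1 ratio)
[HCl]_dilute = 2.891 × 10^-3 / 0.02000 = 0.1445 mol/L
Dilution factor = 100.0 / 5.094 = 19.63
[HCl]_stock = 0.1445 × 19.63 = 2.837 mol/L

2.837 mol/L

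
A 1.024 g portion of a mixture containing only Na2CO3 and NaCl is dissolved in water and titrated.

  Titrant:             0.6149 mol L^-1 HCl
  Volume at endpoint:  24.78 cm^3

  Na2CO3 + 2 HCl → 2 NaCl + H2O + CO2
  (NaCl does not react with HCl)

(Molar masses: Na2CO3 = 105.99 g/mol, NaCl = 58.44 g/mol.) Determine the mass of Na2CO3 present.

n(HCl) = 0.02478 × 0.6149 = 0.01524 mol
Let x = n(Na2CO3), y = n(NaCl).
Titrant: 2x = 0.01524;  mass: 105.99x + 58.44y = 1.024
Solving, x = 7.619 × 10^-3 mol, y = 3.705 × 10^-3 mol
mass of Na2CO3 = 7.619 × 10^-3 × 105.99 = 0.8075 g

0.8075 g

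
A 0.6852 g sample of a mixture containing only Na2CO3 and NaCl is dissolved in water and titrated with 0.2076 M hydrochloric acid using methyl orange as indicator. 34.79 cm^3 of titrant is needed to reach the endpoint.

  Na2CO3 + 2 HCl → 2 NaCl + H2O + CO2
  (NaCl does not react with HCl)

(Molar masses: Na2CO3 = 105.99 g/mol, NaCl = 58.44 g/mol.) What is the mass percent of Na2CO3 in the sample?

55.86 %

n(HCl) = 0.03479 × 0.2076 = 7.222 × 10^-3 mol
Let x = n(Na2CO3), y = n(NaCl).
Titrant: 2x = 7.222 × 10^-3;  mass: 105.99x + 58.44y = 0.6852
Solving, x = 3.611 × 10^-3 mol, y = 5.175 × 10^-3 mol
mass of Na2CO3 = 3.611 × 10^-3 × 105.99 = 0.3828 g
% Na2CO3 = 0.3828 / 0.6852 × 100 = 55.86 %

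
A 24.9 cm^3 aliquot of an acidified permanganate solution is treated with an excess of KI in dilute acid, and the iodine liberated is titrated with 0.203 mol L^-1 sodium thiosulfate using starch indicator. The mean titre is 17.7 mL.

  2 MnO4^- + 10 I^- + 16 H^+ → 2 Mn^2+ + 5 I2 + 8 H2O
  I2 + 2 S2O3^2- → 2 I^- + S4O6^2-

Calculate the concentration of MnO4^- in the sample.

0.0289 mol/L

n(S2O3^2-) = 0.0177 × 0.203 = 3.59 × 10^-3 mol
n(I2) = n(S2O3^2-)/2 = 1.80 × 10^-3 mol
From the 2:5 ratio, n(MnO4^-) in the aliquot = 2/5 × 1.80 × 10^-3 = 7.19 × 10^-4 mol
[MnO4^-] = 7.19 × 10^-4 / 0.0249 = 0.0289 mol/L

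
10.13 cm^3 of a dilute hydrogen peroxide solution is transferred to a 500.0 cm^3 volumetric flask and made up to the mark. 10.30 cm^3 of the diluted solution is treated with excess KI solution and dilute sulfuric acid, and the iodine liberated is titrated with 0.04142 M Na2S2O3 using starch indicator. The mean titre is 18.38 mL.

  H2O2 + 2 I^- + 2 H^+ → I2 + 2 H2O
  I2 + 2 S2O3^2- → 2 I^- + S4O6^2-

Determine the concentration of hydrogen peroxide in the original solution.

1.824 M

n(S2O3^2-) = 0.01838 × 0.04142 = 7.613 × 10^-4 mol
n(I2) = n(S2O3^2-)/2 = 3.806 × 10^-4 mol
n(H2O2) in the aliquot = 3.806 × 10^-4 mol (1:1 ratio)
[H2O2]_dilute = 3.806 × 10^-4 / 0.01030 = 0.03696 mol/L
[H2O2]_original = 0.03696 × 500.0/10.13 = 1.824 mol/L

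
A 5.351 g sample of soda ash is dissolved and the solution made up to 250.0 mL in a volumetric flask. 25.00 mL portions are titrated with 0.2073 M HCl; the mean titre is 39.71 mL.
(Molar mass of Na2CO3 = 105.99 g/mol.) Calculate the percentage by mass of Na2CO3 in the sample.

81.53 %

Na2CO3 + 2 HCl → 2 NaCl + H2O + CO2
n(HCl) per titration = 0.03971 × 0.2073 = 8.232 × 10^-3 mol
From the 1:2 ratio, n(Na2CO3) in each aliquot = 1/2 × 8.232 × 10^-3 = 4.116 × 10^-3 mol
n(Na2CO3) in the whole flask = 4.116 × 10^-3 × 250.0/25.00 = 0.04116 mol
mass of Na2CO3 = 0.04116 × 105.99 = 4.362 g
% Na2CO3 = 4.362 / 5.351 × 100 = 81.53 %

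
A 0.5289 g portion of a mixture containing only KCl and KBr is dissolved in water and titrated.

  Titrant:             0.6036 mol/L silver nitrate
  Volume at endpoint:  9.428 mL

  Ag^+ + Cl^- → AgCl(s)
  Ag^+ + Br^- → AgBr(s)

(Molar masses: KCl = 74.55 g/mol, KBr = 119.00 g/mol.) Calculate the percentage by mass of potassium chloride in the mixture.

n(AgNO3) = 0.009428 × 0.6036 = 5.691 × 10^-3 mol
Let x = n(KCl), y = n(KBr).
Titrant: 1x + 1y = 5.691 × 10^-3;  mass: 74.55x + 119.00y = 0.5289
Solving, x = 3.336 × 10^-3 mol, y = 2.354 × 10^-3 mol
mass of KCl = 3.336 × 10^-3 × 74.55 = 0.2487 g
% KCl = 0.2487 / 0.5289 × 100 = 47.03 %

47.03 %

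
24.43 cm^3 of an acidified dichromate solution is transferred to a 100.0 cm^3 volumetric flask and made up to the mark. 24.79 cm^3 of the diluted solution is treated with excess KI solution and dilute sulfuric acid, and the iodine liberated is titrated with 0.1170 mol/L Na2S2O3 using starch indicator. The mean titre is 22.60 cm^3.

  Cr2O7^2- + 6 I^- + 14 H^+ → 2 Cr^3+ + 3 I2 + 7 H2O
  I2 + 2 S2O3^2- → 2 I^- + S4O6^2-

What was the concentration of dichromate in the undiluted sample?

n(S2O3^2-) = 0.02260 × 0.1170 = 2.644 × 10^-3 mol
n(I2) = n(S2O3^2-)/2 = 1.322 × 10^-3 mol
From the 1:3 ratio, n(Cr2O7^2-) in the aliquot = 1/3 × 1.322 × 10^-3 = 4.407 × 10^-4 mol
[Cr2O7^2-]_dilute = 4.407 × 10^-4 / 0.02479 = 0.01778 mol/L
[Cr2O7^2-]_original = 0.01778 × 100.0/24.43 = 0.07277 mol/L

0.07277 mol/L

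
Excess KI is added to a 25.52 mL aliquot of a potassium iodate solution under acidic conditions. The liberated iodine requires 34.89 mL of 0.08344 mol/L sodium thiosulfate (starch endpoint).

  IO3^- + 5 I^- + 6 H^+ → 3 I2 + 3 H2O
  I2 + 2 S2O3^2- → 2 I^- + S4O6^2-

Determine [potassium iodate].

n(S2O3^2-) = 0.03489 × 0.08344 = 2.911 × 10^-3 mol
n(I2) = n(S2O3^2-)/2 = 1.456 × 10^-3 mol
From the 1:3 ratio, n(IO3^-) in the aliquot = 1/3 × 1.456 × 10^-3 = 4.852 × 10^-4 mol
[IO3^-] = 4.852 × 10^-4 / 0.02552 = 0.01901 mol/L

0.01901 mol/L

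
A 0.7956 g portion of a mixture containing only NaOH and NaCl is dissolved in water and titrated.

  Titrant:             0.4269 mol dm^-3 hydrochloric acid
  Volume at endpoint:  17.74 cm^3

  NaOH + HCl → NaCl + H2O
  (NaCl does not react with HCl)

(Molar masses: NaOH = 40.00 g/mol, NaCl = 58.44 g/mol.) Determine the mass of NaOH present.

0.3029 g

n(HCl) = 0.01774 × 0.4269 = 7.573 × 10^-3 mol
Let x = n(NaOH), y = n(NaCl).
Titrant: 1x = 7.573 × 10^-3;  mass: 40.00x + 58.44y = 0.7956
Solving, x = 7.573 × 10^-3 mol, y = 8.430 × 10^-3 mol
mass of NaOH = 7.573 × 10^-3 × 40.00 = 0.3029 g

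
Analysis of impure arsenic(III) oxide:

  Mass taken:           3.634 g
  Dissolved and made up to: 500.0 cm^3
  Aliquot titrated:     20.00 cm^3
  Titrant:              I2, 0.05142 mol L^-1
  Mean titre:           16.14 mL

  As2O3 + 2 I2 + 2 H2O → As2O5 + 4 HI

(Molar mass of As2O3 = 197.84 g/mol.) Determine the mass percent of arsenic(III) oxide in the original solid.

56.48 %

n(I2) per titration = 0.01614 × 0.05142 = 8.299 × 10^-4 mol
From the 1:2 ratio, n(As2O3) in each aliquot = 1/2 × 8.299 × 10^-4 = 4.150 × 10^-4 mol
n(As2O3) in the whole flask = 4.150 × 10^-4 × 500.0/20.00 = 0.01037 mol
mass of As2O3 = 0.01037 × 197.84 = 2.052 g
% As2O3 = 2.052 / 3.634 × 100 = 56.48 %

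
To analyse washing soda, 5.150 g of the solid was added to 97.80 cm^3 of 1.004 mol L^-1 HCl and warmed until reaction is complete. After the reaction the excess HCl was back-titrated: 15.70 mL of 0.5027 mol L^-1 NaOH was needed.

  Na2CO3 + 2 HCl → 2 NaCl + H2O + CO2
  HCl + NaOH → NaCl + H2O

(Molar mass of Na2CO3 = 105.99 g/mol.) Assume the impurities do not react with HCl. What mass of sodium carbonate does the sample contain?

n(HCl) added = 0.09780 × 1.004 = 0.09819 mol
n(NaOH) used in back-titration = 0.01570 × 0.5027 = 7.892 × 10^-3 mol
n(HCl) left over = 7.892 × 10^-3 mol (1:1 ratio)
n(HCl) consumed by analyte = 0.09819 − 7.892 × 10^-3 = 0.09030 mol
From the 1:2 ratio, n(Na2CO3) = 1/2 × 0.09030 = 0.04515 mol
mass of Na2CO3 = 0.04515 × 105.99 = 4.785 g

4.785 g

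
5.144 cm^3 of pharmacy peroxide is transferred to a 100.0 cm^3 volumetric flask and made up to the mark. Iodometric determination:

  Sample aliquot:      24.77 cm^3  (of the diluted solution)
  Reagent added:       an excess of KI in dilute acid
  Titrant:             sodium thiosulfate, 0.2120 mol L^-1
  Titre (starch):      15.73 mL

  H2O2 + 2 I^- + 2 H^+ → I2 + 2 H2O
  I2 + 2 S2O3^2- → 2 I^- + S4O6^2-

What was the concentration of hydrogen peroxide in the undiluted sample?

n(S2O3^2-) = 0.01573 × 0.2120 = 3.335 × 10^-3 mol
n(I2) = n(S2O3^2-)/2 = 1.667 × 10^-3 mol
n(H2O2) in the aliquot = 1.667 × 10^-3 mol (1:1 ratio)
[H2O2]_dilute = 1.667 × 10^-3 / 0.02477 = 0.06731 mol/L
[H2O2]_original = 0.06731 × 100.0/5.144 = 1.309 mol/L

1.309 mol/L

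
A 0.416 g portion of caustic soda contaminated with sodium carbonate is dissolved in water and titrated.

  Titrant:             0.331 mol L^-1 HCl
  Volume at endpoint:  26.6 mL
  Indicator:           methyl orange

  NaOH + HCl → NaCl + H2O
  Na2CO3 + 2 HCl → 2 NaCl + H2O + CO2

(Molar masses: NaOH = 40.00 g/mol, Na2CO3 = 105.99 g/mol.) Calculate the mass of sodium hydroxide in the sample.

0.156 g

n(HCl) = 0.0266 × 0.331 = 8.80 × 10^-3 mol
Let x = n(NaOH), y = n(Na2CO3).
Titrant: 1x + 2y = 8.80 × 10^-3;  mass: 40.00x + 105.99y = 0.416
Solving, x = 3.89 × 10^-3 mol, y = 2.46 × 10^-3 mol
mass of NaOH = 3.89 × 10^-3 × 40.00 = 0.156 g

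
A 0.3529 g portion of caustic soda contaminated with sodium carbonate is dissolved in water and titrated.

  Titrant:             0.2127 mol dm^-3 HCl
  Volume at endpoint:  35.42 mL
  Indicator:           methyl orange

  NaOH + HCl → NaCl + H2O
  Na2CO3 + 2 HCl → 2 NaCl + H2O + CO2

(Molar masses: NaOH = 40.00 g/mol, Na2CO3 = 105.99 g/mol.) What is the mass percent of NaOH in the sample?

n(HCl) = 0.03542 × 0.2127 = 7.534 × 10^-3 mol
Let x = n(NaOH), y = n(Na2CO3).
Titrant: 1x + 2y = 7.534 × 10^-3;  mass: 40.00x + 105.99y = 0.3529
Solving, x = 3.567 × 10^-3 mol, y = 1.983 × 10^-3 mol
mass of NaOH = 3.567 × 10^-3 × 40.00 = 0.1427 g
% NaOH = 0.1427 / 0.3529 × 100 = 40.43 %

40.43 %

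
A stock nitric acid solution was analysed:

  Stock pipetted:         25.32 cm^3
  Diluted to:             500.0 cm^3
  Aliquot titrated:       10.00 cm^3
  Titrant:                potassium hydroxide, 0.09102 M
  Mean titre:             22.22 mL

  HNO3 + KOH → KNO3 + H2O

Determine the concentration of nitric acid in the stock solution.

n(KOH) = 0.02222 × 0.09102 = 2.022 × 10^-3 mol
n(HNO3) in the aliquot = 2.022 × 10^-3 mol (1:1 ratio)
[HNO3]_dilute = 2.022 × 10^-3 / 0.01000 = 0.2022 mol/L
Dilution factor = 500.0 / 25.32 = 19.75
[HNO3]_stock = 0.2022 × 19.75 = 3.994 mol/L

3.994 M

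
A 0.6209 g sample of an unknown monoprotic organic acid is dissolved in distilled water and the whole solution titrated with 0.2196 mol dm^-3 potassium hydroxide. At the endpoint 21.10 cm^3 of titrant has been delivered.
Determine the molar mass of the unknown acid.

134.0 g/mol

n(KOH) = 0.02110 L × 0.2196 mol/L = 4.634 × 10^-3 mol
n(HA) = 4.634 × 10^-3 mol (1:1 ratio)
M = m / n = 0.6209 g / 4.634 × 10^-3 mol = 134.0 g/mol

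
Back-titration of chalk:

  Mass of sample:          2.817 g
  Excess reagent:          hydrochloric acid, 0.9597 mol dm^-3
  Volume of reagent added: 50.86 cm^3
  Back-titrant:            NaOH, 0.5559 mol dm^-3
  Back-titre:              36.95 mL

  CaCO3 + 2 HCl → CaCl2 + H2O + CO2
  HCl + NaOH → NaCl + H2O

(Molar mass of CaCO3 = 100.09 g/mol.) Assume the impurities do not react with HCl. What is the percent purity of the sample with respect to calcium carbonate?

n(HCl) added = 0.05086 × 0.9597 = 0.04881 mol
n(NaOH) used in back-titration = 0.03695 × 0.5559 = 0.02054 mol
n(HCl) left over = 0.02054 mol (1:1 ratio)
n(HCl) consumed by analyte = 0.04881 − 0.02054 = 0.02827 mol
From the 1:2 ratio, n(CaCO3) = 1/2 × 0.02827 = 0.01413 mol
mass of CaCO3 = 0.01413 × 100.09 = 1.415 g
% CaCO3 = 1.415 / 2.817 × 100 = 50.22 %

50.22 %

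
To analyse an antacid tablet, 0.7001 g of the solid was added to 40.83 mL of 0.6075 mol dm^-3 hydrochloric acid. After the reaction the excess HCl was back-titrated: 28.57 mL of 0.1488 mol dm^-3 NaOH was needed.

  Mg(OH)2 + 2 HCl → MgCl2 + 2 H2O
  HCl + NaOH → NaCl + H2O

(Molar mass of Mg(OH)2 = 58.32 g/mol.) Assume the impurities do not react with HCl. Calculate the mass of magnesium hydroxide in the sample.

0.5993 g

n(HCl) added = 0.04083 × 0.6075 = 0.02480 mol
n(NaOH) used in back-titration = 0.02857 × 0.1488 = 4.251 × 10^-3 mol
n(HCl) left over = 4.251 × 10^-3 mol (1:1 ratio)
n(HCl) consumed by analyte = 0.02480 − 4.251 × 10^-3 = 0.02055 mol
From the 1:2 ratio, n(Mg(OH)2) = 1/2 × 0.02055 = 0.01028 mol
mass of Mg(OH)2 = 0.01028 × 58.32 = 0.5993 g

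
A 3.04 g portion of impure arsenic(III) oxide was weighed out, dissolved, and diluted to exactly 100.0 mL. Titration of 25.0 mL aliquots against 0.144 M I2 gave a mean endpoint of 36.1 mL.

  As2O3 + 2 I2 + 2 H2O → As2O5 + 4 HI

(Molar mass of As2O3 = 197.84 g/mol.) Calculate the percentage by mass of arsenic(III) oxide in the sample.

n(I2) per titration = 0.0361 × 0.144 = 5.20 × 10^-3 mol
From the 1:2 ratio, n(As2O3) in each aliquot = 1/2 × 5.20 × 10^-3 = 2.60 × 10^-3 mol
n(As2O3) in the whole flask = 2.60 × 10^-3 × 100.0/25.0 = 0.0104 mol
mass of As2O3 = 0.0104 × 197.84 = 2.06 g
% As2O3 = 2.06 / 3.04 × 100 = 67.7 %

67.7 %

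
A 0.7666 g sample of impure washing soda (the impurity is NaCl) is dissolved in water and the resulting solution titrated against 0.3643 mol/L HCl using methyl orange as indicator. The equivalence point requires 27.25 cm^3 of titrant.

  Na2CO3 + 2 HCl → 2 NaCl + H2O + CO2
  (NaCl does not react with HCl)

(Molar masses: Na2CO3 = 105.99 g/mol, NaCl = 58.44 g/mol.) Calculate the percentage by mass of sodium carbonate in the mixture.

n(HCl) = 0.02725 × 0.3643 = 9.927 × 10^-3 mol
Let x = n(Na2CO3), y = n(NaCl).
Titrant: 2x = 9.927 × 10^-3;  mass: 105.99x + 58.44y = 0.7666
Solving, x = 4.964 × 10^-3 mol, y = 4.115 × 10^-3 mol
mass of Na2CO3 = 4.964 × 10^-3 × 105.99 = 0.5261 g
% Na2CO3 = 0.5261 / 0.7666 × 100 = 68.63 %

68.63 %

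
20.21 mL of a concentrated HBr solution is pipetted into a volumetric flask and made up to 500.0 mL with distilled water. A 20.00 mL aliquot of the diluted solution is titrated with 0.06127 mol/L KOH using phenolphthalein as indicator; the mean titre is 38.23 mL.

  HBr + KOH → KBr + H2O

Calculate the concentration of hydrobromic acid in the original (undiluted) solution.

n(KOH) = 0.03823 × 0.06127 = 2.342 × 10^-3 mol
n(HBr) in the aliquot = 2.342 × 10^-3 mol (1:1 ratio)
[HBr]_dilute = 2.342 × 10^-3 / 0.02000 = 0.1171 mol/L
Dilution factor = 500.0 / 20.21 = 24.74
[HBr]_stock = 0.1171 × 24.74 = 2.898 mol/L

2.898 mol/L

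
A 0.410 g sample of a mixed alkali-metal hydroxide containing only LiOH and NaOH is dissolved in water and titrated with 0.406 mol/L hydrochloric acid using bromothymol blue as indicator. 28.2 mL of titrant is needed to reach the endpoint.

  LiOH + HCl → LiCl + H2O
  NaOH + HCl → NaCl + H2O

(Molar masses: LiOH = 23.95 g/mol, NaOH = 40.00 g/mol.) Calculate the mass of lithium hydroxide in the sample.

0.0716 g

n(HCl) = 0.0282 × 0.406 = 0.0114 mol
Let x = n(LiOH), y = n(NaOH).
Titrant: 1x + 1y = 0.0114;  mass: 23.95x + 40.00y = 0.410
Solving, x = 2.99 × 10^-3 mol, y = 8.46 × 10^-3 mol
mass of LiOH = 2.99 × 10^-3 × 23.95 = 0.0716 g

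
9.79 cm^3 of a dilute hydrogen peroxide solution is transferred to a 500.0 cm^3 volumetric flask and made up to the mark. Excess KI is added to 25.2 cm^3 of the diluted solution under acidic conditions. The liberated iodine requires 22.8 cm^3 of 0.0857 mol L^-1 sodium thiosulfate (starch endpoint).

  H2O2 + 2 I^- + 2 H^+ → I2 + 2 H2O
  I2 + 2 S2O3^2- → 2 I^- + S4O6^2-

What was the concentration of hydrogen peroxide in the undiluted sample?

n(S2O3^2-) = 0.0228 × 0.0857 = 1.95 × 10^-3 mol
n(I2) = n(S2O3^2-)/2 = 9.77 × 10^-4 mol
n(H2O2) in the aliquot = 9.77 × 10^-4 mol (1:1 ratio)
[H2O2]_dilute = 9.77 × 10^-4 / 0.0252 = 0.0388 mol/L
[H2O2]_original = 0.0388 × 500.0/9.79 = 1.98 mol/L

1.98 mol/L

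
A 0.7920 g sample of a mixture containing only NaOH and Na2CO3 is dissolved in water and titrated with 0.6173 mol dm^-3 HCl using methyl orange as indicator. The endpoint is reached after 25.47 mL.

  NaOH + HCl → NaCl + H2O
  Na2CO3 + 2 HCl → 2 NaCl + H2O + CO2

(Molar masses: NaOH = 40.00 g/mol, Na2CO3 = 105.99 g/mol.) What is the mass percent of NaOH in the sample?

n(HCl) = 0.02547 × 0.6173 = 0.01572 mol
Let x = n(NaOH), y = n(Na2CO3).
Titrant: 1x + 2y = 0.01572;  mass: 40.00x + 105.99y = 0.7920
Solving, x = 3.172 × 10^-3 mol, y = 6.275 × 10^-3 mol
mass of NaOH = 3.172 × 10^-3 × 40.00 = 0.1269 g
% NaOH = 0.1269 / 0.7920 × 100 = 16.02 %

16.02 %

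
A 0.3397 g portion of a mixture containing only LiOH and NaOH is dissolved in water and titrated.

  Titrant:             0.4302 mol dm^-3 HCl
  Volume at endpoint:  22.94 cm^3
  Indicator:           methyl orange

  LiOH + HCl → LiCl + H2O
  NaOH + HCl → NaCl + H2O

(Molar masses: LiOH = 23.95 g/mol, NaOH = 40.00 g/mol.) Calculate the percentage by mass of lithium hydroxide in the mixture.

n(HCl) = 0.02294 × 0.4302 = 9.869 × 10^-3 mol
Let x = n(LiOH), y = n(NaOH).
Titrant: 1x + 1y = 9.869 × 10^-3;  mass: 23.95x + 40.00y = 0.3397
Solving, x = 3.430 × 10^-3 mol, y = 6.439 × 10^-3 mol
mass of LiOH = 3.430 × 10^-3 × 23.95 = 0.08215 g
% LiOH = 0.08215 / 0.3397 × 100 = 24.18 %

24.18 %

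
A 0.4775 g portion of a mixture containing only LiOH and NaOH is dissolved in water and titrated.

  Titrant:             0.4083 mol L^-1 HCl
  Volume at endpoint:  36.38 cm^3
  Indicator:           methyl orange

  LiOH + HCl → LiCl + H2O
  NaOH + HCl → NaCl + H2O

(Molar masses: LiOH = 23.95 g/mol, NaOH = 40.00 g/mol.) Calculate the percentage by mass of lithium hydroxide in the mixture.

n(HCl) = 0.03638 × 0.4083 = 0.01485 mol
Let x = n(LiOH), y = n(NaOH).
Titrant: 1x + 1y = 0.01485;  mass: 23.95x + 40.00y = 0.4775
Solving, x = 7.268 × 10^-3 mol, y = 7.586 × 10^-3 mol
mass of LiOH = 7.268 × 10^-3 × 23.95 = 0.1741 g
% LiOH = 0.1741 / 0.4775 × 100 = 36.46 %

36.46 %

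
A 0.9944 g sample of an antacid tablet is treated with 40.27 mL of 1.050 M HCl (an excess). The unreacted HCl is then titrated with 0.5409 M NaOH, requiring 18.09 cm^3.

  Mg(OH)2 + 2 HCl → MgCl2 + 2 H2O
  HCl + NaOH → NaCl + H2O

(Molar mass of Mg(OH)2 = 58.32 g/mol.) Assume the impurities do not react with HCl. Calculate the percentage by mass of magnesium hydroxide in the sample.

95.30 %

n(HCl) added = 0.04027 × 1.050 = 0.04228 mol
n(NaOH) used in back-titration = 0.01809 × 0.5409 = 9.785 × 10^-3 mol
n(HCl) left over = 9.785 × 10^-3 mol (1:1 ratio)
n(HCl) consumed by analyte = 0.04228 − 9.785 × 10^-3 = 0.03250 mol
From the 1:2 ratio, n(Mg(OH)2) = 1/2 × 0.03250 = 0.01625 mol
mass of Mg(OH)2 = 0.01625 × 58.32 = 0.9477 g
% Mg(OH)2 = 0.9477 / 0.9944 × 100 = 95.30 %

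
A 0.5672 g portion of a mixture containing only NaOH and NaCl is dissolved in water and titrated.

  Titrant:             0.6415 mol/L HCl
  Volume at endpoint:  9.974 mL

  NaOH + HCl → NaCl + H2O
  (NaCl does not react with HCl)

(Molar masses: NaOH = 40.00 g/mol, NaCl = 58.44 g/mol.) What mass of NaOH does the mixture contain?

n(HCl) = 0.009974 × 0.6415 = 6.398 × 10^-3 mol
Let x = n(NaOH), y = n(NaCl).
Titrant: 1x = 6.398 × 10^-3;  mass: 40.00x + 58.44y = 0.5672
Solving, x = 6.398 × 10^-3 mol, y = 5.326 × 10^-3 mol
mass of NaOH = 6.398 × 10^-3 × 40.00 = 0.2559 g

0.2559 g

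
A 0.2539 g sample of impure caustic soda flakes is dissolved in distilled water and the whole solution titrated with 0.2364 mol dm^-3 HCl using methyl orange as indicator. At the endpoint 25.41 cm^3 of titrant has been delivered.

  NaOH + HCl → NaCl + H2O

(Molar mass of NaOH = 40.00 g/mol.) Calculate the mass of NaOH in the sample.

n(HCl) = 0.02541 L × 0.2364 mol/L = 6.007 × 10^-3 mol
n(NaOH) = 6.007 × 10^-3 mol (1:1 ratio)
mass of NaOH = 6.007 × 10^-3 × 40.00 g/mol = 0.2403 g

0.2403 g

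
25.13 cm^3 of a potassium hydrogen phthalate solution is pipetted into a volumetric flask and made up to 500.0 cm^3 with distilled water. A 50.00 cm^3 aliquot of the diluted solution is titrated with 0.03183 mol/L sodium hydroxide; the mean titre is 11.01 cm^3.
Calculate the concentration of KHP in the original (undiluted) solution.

0.1395 mol/L

KHC8H4O4 + NaOH → KNaC8H4O4 + H2O
n(NaOH) = 0.01101 × 0.03183 = 3.504 × 10^-4 mol
n(KHC8H4O4) in the aliquot = 3.504 × 10^-4 mol (1:1 ratio)
[KHC8H4O4]_dilute = 3.504 × 10^-4 / 0.05000 = 0.007009 mol/L
Dilution factor = 500.0 / 25.13 = 19.90
[KHC8H4O4]_stock = 0.007009 × 19.90 = 0.1395 mol/L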